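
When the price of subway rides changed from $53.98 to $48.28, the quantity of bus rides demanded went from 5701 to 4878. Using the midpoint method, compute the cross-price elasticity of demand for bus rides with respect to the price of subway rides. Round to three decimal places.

%ΔQ_x = (4878 − 5701)/[(5701+4878)/2] = -823/5289.5 ≈ -0.1556.
%ΔP_y = (48.28 − 53.98)/[(53.98+48.28)/2] ≈ -0.1115.
E_xy = -0.1556/-0.1115 ≈ 1.396.
E_xy > 0, so bus rides and subway rides are substitutes.

1.396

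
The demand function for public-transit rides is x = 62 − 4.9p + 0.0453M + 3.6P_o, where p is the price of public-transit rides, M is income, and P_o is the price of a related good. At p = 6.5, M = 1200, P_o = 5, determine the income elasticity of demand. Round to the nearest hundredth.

At the given point, x = 62 − 4.9(6.5) + 0.0453(1200) + 3.6(5) = 62 − 31.85 + 54.36 + 18 = 102.51.
∂x/∂M = +0.0453, so E_I = 0.0453·(1200/102.51) ≈ 0.53.
E_I ∈ (0,1): normal good (necessity).

0.53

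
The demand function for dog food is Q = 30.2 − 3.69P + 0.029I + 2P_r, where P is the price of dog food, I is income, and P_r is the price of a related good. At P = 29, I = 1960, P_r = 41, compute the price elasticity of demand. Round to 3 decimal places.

-1.725

Substituting, Q = 30.2 − 3.69(29) + 0.029(1960) + 2(41) = 30.2 − 107.01 + 56.84 + 82 = 62.03.
∂Q/∂P = −3.69, so E_p = (−3.69)·(29/62.03) ≈ -1.725.
|E_p| > 1: demand is elastic.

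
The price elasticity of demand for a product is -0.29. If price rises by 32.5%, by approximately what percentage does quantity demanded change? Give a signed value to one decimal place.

%ΔQ ≈ E × %ΔP = (-0.29) × (32.5%) ≈ -9.4%.

-9.4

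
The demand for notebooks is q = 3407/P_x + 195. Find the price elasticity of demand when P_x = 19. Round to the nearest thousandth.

-0.479

At P_x = 19, q = 374.3158.
dq/dP_x = −3407/P_x² = −9.4377.
Point elasticity E = (dq/dP_x)·(P_x/q) = -9.4377 × 19/374.3158 ≈ -0.479.
|E| < 1, so demand is inelastic at this price.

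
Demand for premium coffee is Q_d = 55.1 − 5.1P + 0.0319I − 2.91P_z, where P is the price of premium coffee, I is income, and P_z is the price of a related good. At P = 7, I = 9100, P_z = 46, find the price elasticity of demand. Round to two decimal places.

Substituting, Q_d = 55.1 − 5.1(7) + 0.0319(9100) − 2.91(46) = 55.1 − 35.7 + 290.29 − 133.86 = 175.83.
∂Q_d/∂P = −5.1, so E_p = (−5.1)·(7/175.83) ≈ -0.20.
|E_p| < 1: demand is inelastic.

-0.20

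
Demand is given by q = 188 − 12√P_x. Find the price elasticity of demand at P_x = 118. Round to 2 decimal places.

-1.13

At P_x = 118, q = 57.6466.
dq/dP_x = −12/(2√P_x) = −12/(2·10.8628).
Point elasticity E = (dq/dP_x)·(P_x/q) = -0.5523 × 118/57.6466 ≈ -1.13.
|E| > 1, so demand is elastic at this price.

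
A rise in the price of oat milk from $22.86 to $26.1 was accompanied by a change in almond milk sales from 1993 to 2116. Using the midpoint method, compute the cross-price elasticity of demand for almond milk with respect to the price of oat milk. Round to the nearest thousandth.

%ΔQ_x = (2116 − 1993)/[(1993+2116)/2] = 123/2054.5 ≈ 0.0599.
%ΔP_y = (26.1 − 22.86)/[(22.86+26.1)/2] ≈ 0.1324.
E_xy = 0.0599/0.1324 ≈ 0.452.
E_xy > 0, so almond milk and oat milk are substitutes.

0.452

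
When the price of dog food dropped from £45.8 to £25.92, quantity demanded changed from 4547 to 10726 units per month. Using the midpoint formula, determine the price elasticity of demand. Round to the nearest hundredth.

%ΔQ = (10726 − 4547)/[(4547 + 10726)/2] = 6179/7636.5 ≈ 0.8091.
%ΔP = (25.92 − 45.8)/[(45.8 + 25.92)/2] = -19.88/35.86 ≈ -0.5544.
Arc elasticity E = %ΔQ/%ΔP ≈ 0.8091/-0.5544 ≈ -1.46.
|E| > 1: demand is elastic over this range.

-1.46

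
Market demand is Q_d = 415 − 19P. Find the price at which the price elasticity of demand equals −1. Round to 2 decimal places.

10.92

For linear demand Q_d = a − bP, E = −bP/(a − bP). |E| = 1 ⇒ bP = a − bP ⇒ P = a/(2b).
P = 415/(2·19) ≈ 10.92.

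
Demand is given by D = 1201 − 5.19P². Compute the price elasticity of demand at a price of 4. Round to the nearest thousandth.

At P = 4, D = 1117.96.
dD/dP = −2·5.19·P = −41.52.
Point elasticity E = (dD/dP)·(P/D) = -41.52 × 4/1117.96 ≈ -0.149.
|E| < 1, so demand is inelastic at this price.

-0.149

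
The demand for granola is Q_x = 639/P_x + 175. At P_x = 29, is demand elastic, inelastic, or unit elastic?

inelastic

At P_x = 29, Q_x = 197.0345.
dQ_x/dP_x = −639/P_x² = −0.7598.
Point elasticity E = (dQ_x/dP_x)·(P_x/Q_x) = -0.7598 × 29/197.0345 ≈ -0.112.
|E| ≈ 0.112 < 1, so demand is inelastic.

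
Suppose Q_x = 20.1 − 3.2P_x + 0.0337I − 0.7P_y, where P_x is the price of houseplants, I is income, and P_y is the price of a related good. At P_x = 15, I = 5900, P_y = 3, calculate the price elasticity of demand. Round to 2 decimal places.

At the given point, Q_x = 20.1 − 3.2(15) + 0.0337(5900) − 0.7(3) = 20.1 − 48 + 198.83 − 2.1 = 168.83.
∂Q_x/∂P_x = −3.2, so E_p = (−3.2)·(15/168.83) ≈ -0.28.
|E_p| < 1: demand is inelastic.

-0.28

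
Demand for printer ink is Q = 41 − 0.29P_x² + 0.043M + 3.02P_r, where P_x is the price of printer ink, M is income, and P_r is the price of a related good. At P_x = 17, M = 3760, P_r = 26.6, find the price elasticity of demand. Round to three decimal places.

-0.841

First evaluate Q: 41 − 0.29(17)² + 0.043(3760) + 3.02(26.6) = 41 − 83.81 + 161.68 + 80.332 = 199.202.
∂Q/∂P_x = −2·0.29·P_x = -9.86, so E_p = -9.86·(17/199.202) ≈ -0.841.
|E_p| < 1: demand is inelastic.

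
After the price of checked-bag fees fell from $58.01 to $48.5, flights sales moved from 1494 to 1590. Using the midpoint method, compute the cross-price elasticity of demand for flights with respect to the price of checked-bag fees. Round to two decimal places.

-0.35

%ΔQ_x = (1590 − 1494)/[(1494+1590)/2] = 96/1542 ≈ 0.0623.
%ΔP_y = (48.5 − 58.01)/[(58.01+48.5)/2] ≈ -0.1786.
E_xy = 0.0623/-0.1786 ≈ -0.35.
E_xy < 0, so flights and checked-bag fees are complements.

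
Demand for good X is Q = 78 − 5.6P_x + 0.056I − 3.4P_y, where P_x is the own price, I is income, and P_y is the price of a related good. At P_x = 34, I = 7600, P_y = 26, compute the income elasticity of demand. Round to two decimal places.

1.89

Q = 78 − 5.6(34) + 0.056(7600) − 3.4(26) = 78 − 190.4 + 425.6 − 88.4 = 224.8.
∂Q/∂I = +0.056, so E_I = 0.056·(7600/224.8) ≈ 1.89.
E_I > 1: normal good (luxury).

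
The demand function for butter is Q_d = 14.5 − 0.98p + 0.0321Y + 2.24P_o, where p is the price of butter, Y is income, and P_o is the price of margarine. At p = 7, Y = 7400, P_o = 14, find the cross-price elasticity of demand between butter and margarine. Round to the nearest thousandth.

0.113

First evaluate Q_d: 14.5 − 0.98(7) + 0.0321(7400) + 2.24(14) = 14.5 − 6.86 + 237.54 + 31.36 = 276.54.
∂Q_d/∂P_o = +2.24, so E_xy = 2.24·(14/276.54) ≈ 0.113.
E_xy > 0: the goods are substitutes.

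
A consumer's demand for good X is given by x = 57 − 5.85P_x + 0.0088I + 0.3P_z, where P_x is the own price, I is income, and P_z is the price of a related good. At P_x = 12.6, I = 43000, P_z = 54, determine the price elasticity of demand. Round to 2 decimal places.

Evaluating quantity at (P_x, I, P_z) gives x = 57 − 5.85(12.6) + 0.0088(43000) + 0.3(54) = 57 − 73.71 + 378.4 + 16.2 = 377.89.
∂x/∂P_x = −5.85, so E_p = (−5.85)·(12.6/377.89) ≈ -0.20.
|E_p| < 1: demand is inelastic.

-0.20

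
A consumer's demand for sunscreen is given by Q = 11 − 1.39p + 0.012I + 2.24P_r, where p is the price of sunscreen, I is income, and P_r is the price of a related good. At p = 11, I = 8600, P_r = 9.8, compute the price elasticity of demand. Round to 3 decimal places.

Q = 11 − 1.39(11) + 0.012(8600) + 2.24(9.8) = 11 − 15.29 + 103.2 + 21.952 = 120.862.
∂Q/∂p = −1.39, so E_p = (−1.39)·(11/120.862) ≈ -0.127.
|E_p| < 1: demand is inelastic.

-0.127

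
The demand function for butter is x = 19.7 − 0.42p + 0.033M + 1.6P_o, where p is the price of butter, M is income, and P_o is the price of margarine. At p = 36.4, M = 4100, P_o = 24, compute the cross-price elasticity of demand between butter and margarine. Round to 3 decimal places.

0.216

Substituting, x = 19.7 − 0.42(36.4) + 0.033(4100) + 1.6(24) = 19.7 − 15.288 + 135.3 + 38.4 = 178.112.
∂x/∂P_o = +1.6, so E_xy = 1.6·(24/178.112) ≈ 0.216.
E_xy > 0: the goods are substitutes.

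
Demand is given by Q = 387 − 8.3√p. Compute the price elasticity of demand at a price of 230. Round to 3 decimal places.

At p = 230, Q = 261.1243.
dQ/dp = −8.3/(2√p) = −8.3/(2·15.1658).
Point elasticity E = (dQ/dp)·(p/Q) = -0.2736 × 230/261.1243 ≈ -0.241.
|E| < 1, so demand is inelastic at this price.

-0.241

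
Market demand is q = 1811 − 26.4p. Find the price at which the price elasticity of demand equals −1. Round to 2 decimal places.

For linear demand q = a − bp, E = −bp/(a − bp). |E| = 1 ⇒ bp = a − bp ⇒ p = a/(2b).
p = 1811/(2·26.4) ≈ 34.30.

34.30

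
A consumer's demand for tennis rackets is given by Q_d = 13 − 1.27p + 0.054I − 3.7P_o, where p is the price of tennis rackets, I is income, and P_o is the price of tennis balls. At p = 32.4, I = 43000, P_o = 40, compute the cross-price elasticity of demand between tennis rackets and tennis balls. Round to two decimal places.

Evaluating quantity at (p, I, P_o) gives Q_d = 13 − 1.27(32.4) + 0.054(43000) − 3.7(40) = 13 − 41.148 + 2322 − 148 = 2145.852.
∂Q_d/∂P_o = −3.7, so E_xy = -3.7·(40/2145.852) ≈ -0.07.
E_xy < 0: the goods are complements.

-0.07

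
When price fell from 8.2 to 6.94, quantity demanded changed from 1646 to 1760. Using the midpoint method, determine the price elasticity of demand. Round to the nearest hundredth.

%ΔQ = (1760 − 1646)/[(1646 + 1760)/2] = 114/1703 ≈ 0.0669.
%Δp = (6.94 − 8.2)/[(8.2 + 6.94)/2] = -1.26/7.57 ≈ -0.1664.
Arc elasticity E = %ΔQ/%Δp ≈ 0.0669/-0.1664 ≈ -0.40.
|E| < 1: demand is inelastic over this range.

-0.40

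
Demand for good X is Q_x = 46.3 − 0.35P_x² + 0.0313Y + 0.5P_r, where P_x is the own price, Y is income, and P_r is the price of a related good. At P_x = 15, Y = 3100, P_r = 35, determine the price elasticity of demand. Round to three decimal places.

-1.919

At the given point, Q_x = 46.3 − 0.35(15)² + 0.0313(3100) + 0.5(35) = 46.3 − 78.75 + 97.03 + 17.5 = 82.08.
∂Q_x/∂P_x = −2·0.35·P_x = -10.5, so E_p = -10.5·(15/82.08) ≈ -1.919.
|E_p| > 1: demand is elastic.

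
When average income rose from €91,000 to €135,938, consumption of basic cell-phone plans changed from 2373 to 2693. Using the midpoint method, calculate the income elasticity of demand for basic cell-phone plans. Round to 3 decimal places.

0.319

%ΔQ = (2693 − 2373)/[(2373+2693)/2] = 320/2533 ≈ 0.1263.
%ΔI = (135,938 − 91,000)/[(91,000+135,938)/2] = 44938/113469 ≈ 0.3960.
E_I = %ΔQ/%ΔI ≈ 0.319.
E_I ∈ (0,1): normal good (necessity).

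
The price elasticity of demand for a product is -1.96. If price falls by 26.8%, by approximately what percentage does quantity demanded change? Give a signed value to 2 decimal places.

52.53

%ΔQ ≈ E × %ΔP = (-1.96) × (-26.8%) ≈ 52.53%.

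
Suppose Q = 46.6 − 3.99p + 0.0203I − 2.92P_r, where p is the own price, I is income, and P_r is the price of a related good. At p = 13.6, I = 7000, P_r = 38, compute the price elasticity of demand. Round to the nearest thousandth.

-2.311

At the given point, Q = 46.6 − 3.99(13.6) + 0.0203(7000) − 2.92(38) = 46.6 − 54.264 + 142.1 − 110.96 = 23.476.
∂Q/∂p = −3.99, so E_p = (−3.99)·(13.6/23.476) ≈ -2.311.
|E_p| > 1: demand is elastic.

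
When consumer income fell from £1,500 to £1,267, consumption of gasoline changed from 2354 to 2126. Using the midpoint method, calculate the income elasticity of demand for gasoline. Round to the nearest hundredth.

0.60

%ΔQ = (2126 − 2354)/[(2354+2126)/2] = -228/2240 ≈ -0.1018.
%ΔI = (1,267 − 1,500)/[(1,500+1,267)/2] = -233/1383.5 ≈ -0.1684.
E_I = %ΔQ/%ΔI ≈ 0.60.
E_I ∈ (0,1): normal good (necessity).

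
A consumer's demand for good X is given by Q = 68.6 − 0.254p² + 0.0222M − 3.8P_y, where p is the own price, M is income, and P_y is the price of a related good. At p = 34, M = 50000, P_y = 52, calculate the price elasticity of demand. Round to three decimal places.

Substituting, Q = 68.6 − 0.254(34)² + 0.0222(50000) − 3.8(52) = 68.6 − 293.624 + 1110 − 197.6 = 687.376.
∂Q/∂p = −2·0.254·p = -17.272, so E_p = -17.272·(34/687.376) ≈ -0.854.
|E_p| < 1: demand is inelastic.

-0.854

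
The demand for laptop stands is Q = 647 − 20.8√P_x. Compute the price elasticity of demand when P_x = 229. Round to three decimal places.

-0.474

At P_x = 229, Q = 332.2389.
dQ/dP_x = −20.8/(2√P_x) = −20.8/(2·15.1327).
Point elasticity E = (dQ/dP_x)·(P_x/Q) = -0.6873 × 229/332.2389 ≈ -0.474.
|E| < 1, so demand is inelastic at this price.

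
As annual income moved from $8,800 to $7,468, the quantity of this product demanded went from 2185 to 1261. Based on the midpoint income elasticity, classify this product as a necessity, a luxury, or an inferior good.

luxury

%ΔQ = (1261 − 2185)/[(2185+1261)/2] = -924/1723 ≈ -0.5363.
%ΔY = (7,468 − 8,800)/[(8,800+7,468)/2] = -1332/8134 ≈ -0.1638.
E_I = %ΔQ/%ΔY ≈ 3.275.
E_I > 1: normal good (luxury).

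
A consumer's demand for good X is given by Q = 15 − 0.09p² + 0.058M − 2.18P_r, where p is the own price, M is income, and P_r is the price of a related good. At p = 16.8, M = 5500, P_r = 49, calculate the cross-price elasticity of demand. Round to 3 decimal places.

Substituting, Q = 15 − 0.09(16.8)² + 0.058(5500) − 2.18(49) = 15 − 25.4016 + 319 − 106.82 = 201.7784.
∂Q/∂P_r = −2.18, so E_xy = -2.18·(49/201.7784) ≈ -0.529.
E_xy < 0: the goods are complements.

-0.529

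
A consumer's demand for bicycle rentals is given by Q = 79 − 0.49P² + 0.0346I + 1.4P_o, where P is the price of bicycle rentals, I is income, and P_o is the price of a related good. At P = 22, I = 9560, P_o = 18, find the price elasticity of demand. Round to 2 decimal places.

-2.40

At the given point, Q = 79 − 0.49(22)² + 0.0346(9560) + 1.4(18) = 79 − 237.16 + 330.776 + 25.2 = 197.816.
∂Q/∂P = −2·0.49·P = -21.56, so E_p = -21.56·(22/197.816) ≈ -2.40.
|E_p| > 1: demand is elastic.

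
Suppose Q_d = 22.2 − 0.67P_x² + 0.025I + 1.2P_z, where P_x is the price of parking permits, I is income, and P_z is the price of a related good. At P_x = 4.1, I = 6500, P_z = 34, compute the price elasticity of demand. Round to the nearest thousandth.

Evaluating quantity at (P_x, I, P_z) gives Q_d = 22.2 − 0.67(4.1)² + 0.025(6500) + 1.2(34) = 22.2 − 11.2627 + 162.5 + 40.8 = 214.2373.
∂Q_d/∂P_x = −2·0.67·P_x = -5.494, so E_p = -5.494·(4.1/214.2373) ≈ -0.105.
|E_p| < 1: demand is inelastic.

-0.105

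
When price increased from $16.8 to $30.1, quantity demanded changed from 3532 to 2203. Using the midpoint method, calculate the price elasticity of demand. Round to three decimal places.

-0.817

%Δq = (2203 − 3532)/[(3532 + 2203)/2] = -1329/2867.5 ≈ -0.4635.
%Δp = (30.1 − 16.8)/[(16.8 + 30.1)/2] = 13.3/23.45 ≈ 0.5672.
Arc elasticity E = %Δq/%Δp ≈ -0.4635/0.5672 ≈ -0.817.
|E| < 1: demand is inelastic over this range.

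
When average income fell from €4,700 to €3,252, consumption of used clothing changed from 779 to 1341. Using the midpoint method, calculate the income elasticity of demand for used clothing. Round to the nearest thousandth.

%ΔQ = (1341 − 779)/[(779+1341)/2] = 562/1060 ≈ 0.5302.
%ΔM = (3,252 − 4,700)/[(4,700+3,252)/2] = -1448/3976 ≈ -0.3642.
E_I = %ΔQ/%ΔM ≈ -1.456.
E_I < 0: inferior good.

-1.456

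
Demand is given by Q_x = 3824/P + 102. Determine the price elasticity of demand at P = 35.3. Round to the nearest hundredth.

-0.52

At P = 35.3, Q_x = 210.3286.
dQ_x/dP = −3824/P² = −3.0688.
Point elasticity E = (dQ_x/dP)·(P/Q_x) = -3.0688 × 35.3/210.3286 ≈ -0.52.
|E| < 1, so demand is inelastic at this price.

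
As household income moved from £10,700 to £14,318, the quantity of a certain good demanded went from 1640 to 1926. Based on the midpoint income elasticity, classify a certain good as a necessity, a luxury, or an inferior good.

necessity

%ΔQ = (1926 − 1640)/[(1640+1926)/2] = 286/1783 ≈ 0.1604.
%ΔY = (14,318 − 10,700)/[(10,700+14,318)/2] = 3618/12509 ≈ 0.2892.
E_I = %ΔQ/%ΔY ≈ 0.555.
E_I ∈ (0,1): normal good (necessity).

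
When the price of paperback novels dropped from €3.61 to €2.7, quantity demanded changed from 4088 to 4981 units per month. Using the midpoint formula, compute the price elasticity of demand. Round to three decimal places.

%Δq = (4981 − 4088)/[(4088 + 4981)/2] = 893/4534.5 ≈ 0.1969.
%Δp = (2.7 − 3.61)/[(3.61 + 2.7)/2] = -0.91/3.155 ≈ -0.2884.
Arc elasticity E = %Δq/%Δp ≈ 0.1969/-0.2884 ≈ -0.683.
|E| < 1: demand is inelastic over this range.

-0.683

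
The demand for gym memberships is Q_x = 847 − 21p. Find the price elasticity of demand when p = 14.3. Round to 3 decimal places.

At p = 14.3, Q_x = 546.7.
dQ_x/dp = −21.
Point elasticity E = (dQ_x/dp)·(p/Q_x) = -21 × 14.3/546.7 ≈ -0.549.
|E| < 1, so demand is inelastic at this price.

-0.549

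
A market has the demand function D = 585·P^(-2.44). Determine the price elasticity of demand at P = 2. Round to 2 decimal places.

-2.44

For a Cobb–Douglas (constant-elasticity) form D = A·P^α·…, the elasticity with respect to P equals the exponent α at every point.
Here the exponent on P is -2.44, so the price elasticity of demand is -2.44.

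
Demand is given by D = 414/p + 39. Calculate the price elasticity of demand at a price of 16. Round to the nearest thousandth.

-0.399

At p = 16, D = 64.875.
dD/dp = −414/p² = −1.6172.
Point elasticity E = (dD/dp)·(p/D) = -1.6172 × 16/64.875 ≈ -0.399.
|E| < 1, so demand is inelastic at this price.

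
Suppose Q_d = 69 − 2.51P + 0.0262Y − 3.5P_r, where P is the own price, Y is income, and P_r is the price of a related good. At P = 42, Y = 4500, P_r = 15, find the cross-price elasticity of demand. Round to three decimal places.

Substituting, Q_d = 69 − 2.51(42) + 0.0262(4500) − 3.5(15) = 69 − 105.42 + 117.9 − 52.5 = 28.98.
∂Q_d/∂P_r = −3.5, so E_xy = -3.5·(15/28.98) ≈ -1.812.
E_xy < 0: the goods are complements.

-1.812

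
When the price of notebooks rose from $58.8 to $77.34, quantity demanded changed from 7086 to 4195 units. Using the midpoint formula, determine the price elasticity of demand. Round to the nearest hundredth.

-1.88

%Δq = (4195 − 7086)/[(7086 + 4195)/2] = -2891/5640.5 ≈ -0.5125.
%Δp = (77.34 − 58.8)/[(58.8 + 77.34)/2] = 18.54/68.07 ≈ 0.2724.
Arc elasticity E = %Δq/%Δp ≈ -0.5125/0.2724 ≈ -1.88.
|E| > 1: demand is elastic over this range.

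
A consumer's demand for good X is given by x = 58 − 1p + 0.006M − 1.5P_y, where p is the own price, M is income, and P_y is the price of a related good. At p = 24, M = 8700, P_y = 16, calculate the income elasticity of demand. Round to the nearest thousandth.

0.839

Substituting, x = 58 − 1(24) + 0.006(8700) − 1.5(16) = 58 − 24 + 52.2 − 24 = 62.2.
∂x/∂M = +0.006, so E_I = 0.006·(8700/62.2) ≈ 0.839.
E_I ∈ (0,1): normal good (necessity).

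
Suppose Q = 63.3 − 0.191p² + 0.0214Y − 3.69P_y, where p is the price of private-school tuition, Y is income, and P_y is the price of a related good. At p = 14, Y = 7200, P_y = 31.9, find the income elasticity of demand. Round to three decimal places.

2.476

First evaluate Q: 63.3 − 0.191(14)² + 0.0214(7200) − 3.69(31.9) = 63.3 − 37.436 + 154.08 − 117.711 = 62.233.
∂Q/∂Y = +0.0214, so E_I = 0.0214·(7200/62.233) ≈ 2.476.
E_I > 1: normal good (luxury).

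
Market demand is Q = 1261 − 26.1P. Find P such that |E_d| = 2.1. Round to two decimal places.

Set −bP/(a − bP) = −2.1 ⇒ bP = 2.1(a − bP) ⇒ bP(1+2.1) = 2.1·a.
P = 2.1·1261/(26.1·3.1) ≈ 32.73.

32.73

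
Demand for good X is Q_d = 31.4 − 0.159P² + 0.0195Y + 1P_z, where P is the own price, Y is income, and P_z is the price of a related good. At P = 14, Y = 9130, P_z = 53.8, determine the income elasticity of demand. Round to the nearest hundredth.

Evaluating quantity at (P, Y, P_z) gives Q_d = 31.4 − 0.159(14)² + 0.0195(9130) + 1(53.8) = 31.4 − 31.164 + 178.035 + 53.8 = 232.071.
∂Q_d/∂Y = +0.0195, so E_I = 0.0195·(9130/232.071) ≈ 0.77.
E_I ∈ (0,1): normal good (necessity).

0.77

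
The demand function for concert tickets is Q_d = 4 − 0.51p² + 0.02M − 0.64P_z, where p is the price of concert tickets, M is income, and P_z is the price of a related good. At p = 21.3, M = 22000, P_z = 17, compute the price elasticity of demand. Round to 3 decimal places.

Evaluating quantity at (p, M, P_z) gives Q_d = 4 − 0.51(21.3)² + 0.02(22000) − 0.64(17) = 4 − 231.3819 + 440 − 10.88 = 201.7381.
∂Q_d/∂p = −2·0.51·p = -21.726, so E_p = -21.726·(21.3/201.7381) ≈ -2.294.
|E_p| > 1: demand is elastic.

-2.294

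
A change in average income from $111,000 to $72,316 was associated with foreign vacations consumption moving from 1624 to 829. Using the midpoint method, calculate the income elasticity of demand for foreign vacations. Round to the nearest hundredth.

%ΔQ = (829 − 1624)/[(1624+829)/2] = -795/1226.5 ≈ -0.6482.
%ΔM = (72,316 − 111,000)/[(111,000+72,316)/2] = -38684/91658 ≈ -0.4220.
E_I = %ΔQ/%ΔM ≈ 1.54.
E_I > 1: normal good (luxury).

1.54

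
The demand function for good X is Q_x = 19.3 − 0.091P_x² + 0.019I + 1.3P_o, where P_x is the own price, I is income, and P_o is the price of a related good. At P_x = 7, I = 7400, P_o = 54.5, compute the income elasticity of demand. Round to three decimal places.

Evaluating quantity at (P_x, I, P_o) gives Q_x = 19.3 − 0.091(7)² + 0.019(7400) + 1.3(54.5) = 19.3 − 4.459 + 140.6 + 70.85 = 226.291.
∂Q_x/∂I = +0.019, so E_I = 0.019·(7400/226.291) ≈ 0.621.
E_I ∈ (0,1): normal good (necessity).

0.621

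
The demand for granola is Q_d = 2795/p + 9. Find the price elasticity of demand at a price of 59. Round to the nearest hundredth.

At p = 59, Q_d = 56.3729.
dQ_d/dp = −2795/p² = −0.8029.
Point elasticity E = (dQ_d/dp)·(p/Q_d) = -0.8029 × 59/56.3729 ≈ -0.84.
|E| < 1, so demand is inelastic at this price.

-0.84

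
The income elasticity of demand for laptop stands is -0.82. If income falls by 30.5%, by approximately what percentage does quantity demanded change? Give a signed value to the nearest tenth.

25.0

%ΔQ ≈ E × %ΔI = (-0.82) × (-30.5%) ≈ 25.0%.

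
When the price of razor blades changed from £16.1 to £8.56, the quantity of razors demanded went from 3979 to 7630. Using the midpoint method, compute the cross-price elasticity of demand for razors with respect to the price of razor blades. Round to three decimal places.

-1.029

%ΔQ_x = (7630 − 3979)/[(3979+7630)/2] = 3651/5804.5 ≈ 0.6290.
%ΔP_y = (8.56 − 16.1)/[(16.1+8.56)/2] ≈ -0.6115.
E_xy = 0.6290/-0.6115 ≈ -1.029.
E_xy < 0, so razors and razor blades are complements.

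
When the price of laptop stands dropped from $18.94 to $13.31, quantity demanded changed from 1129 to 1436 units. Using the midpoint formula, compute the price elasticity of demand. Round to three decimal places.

%ΔQ = (1436 − 1129)/[(1129 + 1436)/2] = 307/1282.5 ≈ 0.2394.
%ΔP = (13.31 − 18.94)/[(18.94 + 13.31)/2] = -5.63/16.125 ≈ -0.3491.
Arc elasticity E = %ΔQ/%ΔP ≈ 0.2394/-0.3491 ≈ -0.686.
|E| < 1: demand is inelastic over this range.

-0.686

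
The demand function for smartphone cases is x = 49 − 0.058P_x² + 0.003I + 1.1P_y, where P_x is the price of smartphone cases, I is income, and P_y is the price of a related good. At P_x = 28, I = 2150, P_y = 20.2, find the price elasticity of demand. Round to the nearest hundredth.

-2.82

At the given point, x = 49 − 0.058(28)² + 0.003(2150) + 1.1(20.2) = 49 − 45.472 + 6.45 + 22.22 = 32.198.
∂x/∂P_x = −2·0.058·P_x = -3.248, so E_p = -3.248·(28/32.198) ≈ -2.82.
|E_p| > 1: demand is elastic.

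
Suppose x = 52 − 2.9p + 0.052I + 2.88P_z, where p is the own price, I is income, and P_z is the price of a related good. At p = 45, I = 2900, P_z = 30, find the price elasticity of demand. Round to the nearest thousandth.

-0.822

Evaluating quantity at (p, I, P_z) gives x = 52 − 2.9(45) + 0.052(2900) + 2.88(30) = 52 − 130.5 + 150.8 + 86.4 = 158.7.
∂x/∂p = −2.9, so E_p = (−2.9)·(45/158.7) ≈ -0.822.
|E_p| < 1: demand is inelastic.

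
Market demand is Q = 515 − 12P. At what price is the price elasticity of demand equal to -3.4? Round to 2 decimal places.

33.16

Set −bP/(a − bP) = −3.4 ⇒ bP = 3.4(a − bP) ⇒ bP(1+3.4) = 3.4·a.
P = 3.4·515/(12·4.4) ≈ 33.16.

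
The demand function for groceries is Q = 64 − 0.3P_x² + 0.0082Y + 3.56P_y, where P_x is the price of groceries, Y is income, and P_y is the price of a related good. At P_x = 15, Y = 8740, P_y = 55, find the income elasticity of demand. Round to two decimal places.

0.27

Substituting, Q = 64 − 0.3(15)² + 0.0082(8740) + 3.56(55) = 64 − 67.5 + 71.668 + 195.8 = 263.968.
∂Q/∂Y = +0.0082, so E_I = 0.0082·(8740/263.968) ≈ 0.27.
E_I ∈ (0,1): normal good (necessity).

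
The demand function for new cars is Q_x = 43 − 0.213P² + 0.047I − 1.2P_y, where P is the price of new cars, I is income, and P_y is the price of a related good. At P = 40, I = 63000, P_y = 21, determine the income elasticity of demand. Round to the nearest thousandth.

1.122

Substituting, Q_x = 43 − 0.213(40)² + 0.047(63000) − 1.2(21) = 43 − 340.8 + 2961 − 25.2 = 2638.
∂Q_x/∂I = +0.047, so E_I = 0.047·(63000/2638) ≈ 1.122.
E_I > 1: normal good (luxury).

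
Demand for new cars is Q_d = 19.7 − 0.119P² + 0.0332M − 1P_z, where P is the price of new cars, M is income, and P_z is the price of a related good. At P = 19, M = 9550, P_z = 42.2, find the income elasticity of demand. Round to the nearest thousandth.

Q_d = 19.7 − 0.119(19)² + 0.0332(9550) − 1(42.2) = 19.7 − 42.959 + 317.06 − 42.2 = 251.601.
∂Q_d/∂M = +0.0332, so E_I = 0.0332·(9550/251.601) ≈ 1.260.
E_I > 1: normal good (luxury).

1.260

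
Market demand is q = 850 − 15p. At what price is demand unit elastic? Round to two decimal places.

28.33

For linear demand q = a − bp, E = −bp/(a − bp). |E| = 1 ⇒ bp = a − bp ⇒ p = a/(2b).
p = 850/(2·15) ≈ 28.33.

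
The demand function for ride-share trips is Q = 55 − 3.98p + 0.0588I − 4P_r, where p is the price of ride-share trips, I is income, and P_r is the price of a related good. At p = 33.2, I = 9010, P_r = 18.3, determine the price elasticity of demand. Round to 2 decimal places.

Substituting, Q = 55 − 3.98(33.2) + 0.0588(9010) − 4(18.3) = 55 − 132.136 + 529.788 − 73.2 = 379.452.
∂Q/∂p = −3.98, so E_p = (−3.98)·(33.2/379.452) ≈ -0.35.
|E_p| < 1: demand is inelastic.

-0.35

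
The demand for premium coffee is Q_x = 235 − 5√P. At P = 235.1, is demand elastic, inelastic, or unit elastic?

inelastic

At P = 235.1, Q_x = 158.3351.
dQ_x/dP = −5/(2√P) = −5/(2·15.333).
Point elasticity E = (dQ_x/dP)·(P/Q_x) = -0.163 × 235.1/158.3351 ≈ -0.242.
|E| ≈ 0.242 < 1, so demand is inelastic.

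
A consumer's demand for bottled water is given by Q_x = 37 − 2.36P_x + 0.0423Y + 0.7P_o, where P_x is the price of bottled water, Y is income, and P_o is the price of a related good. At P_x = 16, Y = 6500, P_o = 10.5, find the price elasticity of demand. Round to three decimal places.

First evaluate Q_x: 37 − 2.36(16) + 0.0423(6500) + 0.7(10.5) = 37 − 37.76 + 274.95 + 7.35 = 281.54.
∂Q_x/∂P_x = −2.36, so E_p = (−2.36)·(16/281.54) ≈ -0.134.
|E_p| < 1: demand is inelastic.

-0.134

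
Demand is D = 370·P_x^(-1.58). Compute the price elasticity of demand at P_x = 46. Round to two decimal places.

For a Cobb–Douglas (constant-elasticity) form D = A·P_x^α·…, the elasticity with respect to P_x equals the exponent α at every point.
Here the exponent on P_x is -1.58, so the price elasticity of demand is -1.58.

-1.58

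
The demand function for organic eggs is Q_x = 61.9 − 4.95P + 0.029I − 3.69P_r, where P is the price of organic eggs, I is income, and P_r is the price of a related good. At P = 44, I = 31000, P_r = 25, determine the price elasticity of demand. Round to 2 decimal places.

At the given point, Q_x = 61.9 − 4.95(44) + 0.029(31000) − 3.69(25) = 61.9 − 217.8 + 899 − 92.25 = 650.85.
∂Q_x/∂P = −4.95, so E_p = (−4.95)·(44/650.85) ≈ -0.33.
|E_p| < 1: demand is inelastic.

-0.33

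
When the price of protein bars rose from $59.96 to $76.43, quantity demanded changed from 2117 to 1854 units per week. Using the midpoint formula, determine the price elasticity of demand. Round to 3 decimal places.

-0.548

%Δq = (1854 − 2117)/[(2117 + 1854)/2] = -263/1985.5 ≈ -0.1325.
%Δp = (76.43 − 59.96)/[(59.96 + 76.43)/2] = 16.47/68.195 ≈ 0.2415.
Arc elasticity E = %Δq/%Δp ≈ -0.1325/0.2415 ≈ -0.548.
|E| < 1: demand is inelastic over this range.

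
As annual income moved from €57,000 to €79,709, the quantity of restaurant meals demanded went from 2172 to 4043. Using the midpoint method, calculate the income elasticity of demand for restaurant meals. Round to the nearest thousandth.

%ΔQ = (4043 − 2172)/[(2172+4043)/2] = 1871/3107.5 ≈ 0.6021.
%ΔY = (79,709 − 57,000)/[(57,000+79,709)/2] = 22709/68354.5 ≈ 0.3322.
E_I = %ΔQ/%ΔY ≈ 1.812.
E_I > 1: normal good (luxury).

1.812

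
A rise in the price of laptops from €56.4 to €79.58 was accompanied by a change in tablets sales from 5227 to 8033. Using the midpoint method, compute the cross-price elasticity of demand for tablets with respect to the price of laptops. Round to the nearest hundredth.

%ΔQ_x = (8033 − 5227)/[(5227+8033)/2] = 2806/6630 ≈ 0.4232.
%ΔP_y = (79.58 − 56.4)/[(56.4+79.58)/2] ≈ 0.3409.
E_xy = 0.4232/0.3409 ≈ 1.24.
E_xy > 0, so tablets and laptops are substitutes.

1.24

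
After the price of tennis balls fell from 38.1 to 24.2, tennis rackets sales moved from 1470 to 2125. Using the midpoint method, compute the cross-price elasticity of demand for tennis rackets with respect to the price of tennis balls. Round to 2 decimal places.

-0.82

%ΔQ_x = (2125 − 1470)/[(1470+2125)/2] = 655/1797.5 ≈ 0.3644.
%ΔP_y = (24.2 − 38.1)/[(38.1+24.2)/2] ≈ -0.4462.
E_xy = 0.3644/-0.4462 ≈ -0.82.
E_xy < 0, so tennis rackets and tennis balls are complements.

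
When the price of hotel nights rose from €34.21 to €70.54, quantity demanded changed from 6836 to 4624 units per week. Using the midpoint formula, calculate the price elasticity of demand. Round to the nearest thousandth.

-0.557

%ΔQ = (4624 − 6836)/[(6836 + 4624)/2] = -2212/5730 ≈ -0.3860.
%ΔP = (70.54 − 34.21)/[(34.21 + 70.54)/2] = 36.33/52.375 ≈ 0.6937.
Arc elasticity E = %ΔQ/%ΔP ≈ -0.3860/0.6937 ≈ -0.557.
|E| < 1: demand is inelastic over this range.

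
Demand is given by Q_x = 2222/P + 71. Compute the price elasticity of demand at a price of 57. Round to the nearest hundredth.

At P = 57, Q_x = 109.9825.
dQ_x/dP = −2222/P² = −0.6839.
Point elasticity E = (dQ_x/dP)·(P/Q_x) = -0.6839 × 57/109.9825 ≈ -0.35.
|E| < 1, so demand is inelastic at this price.

-0.35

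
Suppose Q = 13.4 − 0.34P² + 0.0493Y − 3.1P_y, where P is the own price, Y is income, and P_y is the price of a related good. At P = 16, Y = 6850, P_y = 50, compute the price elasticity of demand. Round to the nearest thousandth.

-1.596

Q = 13.4 − 0.34(16)² + 0.0493(6850) − 3.1(50) = 13.4 − 87.04 + 337.705 − 155 = 109.065.
∂Q/∂P = −2·0.34·P = -10.88, so E_p = -10.88·(16/109.065) ≈ -1.596.
|E_p| > 1: demand is elastic.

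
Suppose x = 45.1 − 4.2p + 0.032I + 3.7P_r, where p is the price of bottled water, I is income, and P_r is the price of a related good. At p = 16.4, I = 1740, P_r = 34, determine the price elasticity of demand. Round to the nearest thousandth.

-0.437

Evaluating quantity at (p, I, P_r) gives x = 45.1 − 4.2(16.4) + 0.032(1740) + 3.7(34) = 45.1 − 68.88 + 55.68 + 125.8 = 157.7.
∂x/∂p = −4.2, so E_p = (−4.2)·(16.4/157.7) ≈ -0.437.
|E_p| < 1: demand is inelastic.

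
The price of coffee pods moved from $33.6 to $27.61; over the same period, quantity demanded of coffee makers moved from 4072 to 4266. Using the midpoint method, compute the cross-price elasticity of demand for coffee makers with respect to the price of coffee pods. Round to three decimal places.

%ΔQ_x = (4266 − 4072)/[(4072+4266)/2] = 194/4169 ≈ 0.0465.
%ΔP_y = (27.61 − 33.6)/[(33.6+27.61)/2] ≈ -0.1957.
E_xy = 0.0465/-0.1957 ≈ -0.238.
E_xy < 0, so coffee makers and coffee pods are complements.

-0.238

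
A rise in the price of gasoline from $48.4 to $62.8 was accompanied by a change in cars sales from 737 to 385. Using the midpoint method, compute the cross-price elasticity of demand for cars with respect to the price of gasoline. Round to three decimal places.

%ΔQ_x = (385 − 737)/[(737+385)/2] = -352/561 ≈ -0.6275.
%ΔP_y = (62.8 − 48.4)/[(48.4+62.8)/2] ≈ 0.2590.
E_xy = -0.6275/0.2590 ≈ -2.423.
E_xy < 0, so cars and gasoline are complements.

-2.423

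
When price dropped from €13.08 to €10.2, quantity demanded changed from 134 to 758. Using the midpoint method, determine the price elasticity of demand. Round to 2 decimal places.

%ΔQ = (758 − 134)/[(134 + 758)/2] = 624/446 ≈ 1.3991.
%Δp = (10.2 − 13.08)/[(13.08 + 10.2)/2] = -2.88/11.64 ≈ -0.2474.
Arc elasticity E = %ΔQ/%Δp ≈ 1.3991/-0.2474 ≈ -5.65.
|E| > 1: demand is elastic over this range.

-5.65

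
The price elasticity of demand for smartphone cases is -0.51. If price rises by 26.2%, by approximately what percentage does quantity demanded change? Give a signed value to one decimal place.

%ΔQ ≈ E × %ΔP = (-0.51) × (26.2%) ≈ -13.4%.

-13.4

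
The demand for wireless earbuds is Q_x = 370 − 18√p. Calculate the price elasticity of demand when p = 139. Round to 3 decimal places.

-0.672

At p = 139, Q_x = 157.7831.
dQ_x/dp = −18/(2√p) = −18/(2·11.7898).
Point elasticity E = (dQ_x/dp)·(p/Q_x) = -0.7634 × 139/157.7831 ≈ -0.672.
|E| < 1, so demand is inelastic at this price.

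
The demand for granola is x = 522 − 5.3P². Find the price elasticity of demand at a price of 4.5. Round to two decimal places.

-0.52

At P = 4.5, x = 414.675.
dx/dP = −2·5.3·P = −47.7.
Point elasticity E = (dx/dP)·(P/x) = -47.7 × 4.5/414.675 ≈ -0.52.
|E| < 1, so demand is inelastic at this price.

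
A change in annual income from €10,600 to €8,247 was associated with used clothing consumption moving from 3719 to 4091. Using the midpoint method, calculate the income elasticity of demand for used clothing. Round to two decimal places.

-0.38

%ΔQ = (4091 − 3719)/[(3719+4091)/2] = 372/3905 ≈ 0.0953.
%ΔY = (8,247 − 10,600)/[(10,600+8,247)/2] = -2353/9423.5 ≈ -0.2497.
E_I = %ΔQ/%ΔY ≈ -0.38.
E_I < 0: inferior good.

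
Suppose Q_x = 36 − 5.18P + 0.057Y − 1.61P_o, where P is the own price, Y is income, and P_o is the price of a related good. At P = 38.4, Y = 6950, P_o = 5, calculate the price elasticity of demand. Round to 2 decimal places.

-0.88

Evaluating quantity at (P, Y, P_o) gives Q_x = 36 − 5.18(38.4) + 0.057(6950) − 1.61(5) = 36 − 198.912 + 396.15 − 8.05 = 225.188.
∂Q_x/∂P = −5.18, so E_p = (−5.18)·(38.4/225.188) ≈ -0.88.
|E_p| < 1: demand is inelastic.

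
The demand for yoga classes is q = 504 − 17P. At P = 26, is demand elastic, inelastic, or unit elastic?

At P = 26, q = 62.
dq/dP = −17.
Point elasticity E = (dq/dP)·(P/q) = -17 × 26/62 ≈ -7.129.
|E| ≈ 7.129 > 1, so demand is elastic.

elastic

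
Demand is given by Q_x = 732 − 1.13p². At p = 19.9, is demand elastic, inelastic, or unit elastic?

elastic

At p = 19.9, Q_x = 284.5087.
dQ_x/dp = −2·1.13·p = −44.974.
Point elasticity E = (dQ_x/dp)·(p/Q_x) = -44.974 × 19.9/284.5087 ≈ -3.146.
|E| ≈ 3.146 > 1, so demand is elastic.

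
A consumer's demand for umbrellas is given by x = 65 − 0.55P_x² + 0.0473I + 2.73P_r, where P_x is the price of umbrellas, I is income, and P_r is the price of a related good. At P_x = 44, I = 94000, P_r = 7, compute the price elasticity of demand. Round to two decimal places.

At the given point, x = 65 − 0.55(44)² + 0.0473(94000) + 2.73(7) = 65 − 1064.8 + 4446.2 + 19.11 = 3465.51.
∂x/∂P_x = −2·0.55·P_x = -48.4, so E_p = -48.4·(44/3465.51) ≈ -0.61.
|E_p| < 1: demand is inelastic.

-0.61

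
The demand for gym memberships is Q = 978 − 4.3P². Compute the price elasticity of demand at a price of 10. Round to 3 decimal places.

At P = 10, Q = 548.
dQ/dP = −2·4.3·P = −86.
Point elasticity E = (dQ/dP)·(P/Q) = -86 × 10/548 ≈ -1.569.
|E| > 1, so demand is elastic at this price.

-1.569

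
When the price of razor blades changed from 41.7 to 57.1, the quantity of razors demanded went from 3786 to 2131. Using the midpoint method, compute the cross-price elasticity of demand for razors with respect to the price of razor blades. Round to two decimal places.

%ΔQ_x = (2131 − 3786)/[(3786+2131)/2] = -1655/2958.5 ≈ -0.5594.
%ΔP_y = (57.1 − 41.7)/[(41.7+57.1)/2] ≈ 0.3117.
E_xy = -0.5594/0.3117 ≈ -1.79.
E_xy < 0, so razors and razor blades are complements.

-1.79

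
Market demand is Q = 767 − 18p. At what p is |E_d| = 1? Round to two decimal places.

For linear demand Q = a − bp, E = −bp/(a − bp). |E| = 1 ⇒ bp = a − bp ⇒ p = a/(2b).
p = 767/(2·18) ≈ 21.31.

21.31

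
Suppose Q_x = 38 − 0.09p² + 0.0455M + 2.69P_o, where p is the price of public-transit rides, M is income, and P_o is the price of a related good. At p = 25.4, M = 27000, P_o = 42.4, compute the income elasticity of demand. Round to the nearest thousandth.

0.929

Evaluating quantity at (p, M, P_o) gives Q_x = 38 − 0.09(25.4)² + 0.0455(27000) + 2.69(42.4) = 38 − 58.0644 + 1228.5 + 114.056 = 1322.4916.
∂Q_x/∂M = +0.0455, so E_I = 0.0455·(27000/1322.4916) ≈ 0.929.
E_I ∈ (0,1): normal good (necessity).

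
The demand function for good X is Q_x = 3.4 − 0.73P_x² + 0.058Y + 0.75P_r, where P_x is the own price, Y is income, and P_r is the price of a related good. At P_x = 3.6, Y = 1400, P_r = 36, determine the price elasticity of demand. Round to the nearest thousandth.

-0.185

Substituting, Q_x = 3.4 − 0.73(3.6)² + 0.058(1400) + 0.75(36) = 3.4 − 9.4608 + 81.2 + 27 = 102.1392.
∂Q_x/∂P_x = −2·0.73·P_x = -5.256, so E_p = -5.256·(3.6/102.1392) ≈ -0.185.
|E_p| < 1: demand is inelastic.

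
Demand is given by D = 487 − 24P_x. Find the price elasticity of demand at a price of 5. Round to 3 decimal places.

-0.327

At P_x = 5, D = 367.
dD/dP_x = −24.
Point elasticity E = (dD/dP_x)·(P_x/D) = -24 × 5/367 ≈ -0.327.
|E| < 1, so demand is inelastic at this price.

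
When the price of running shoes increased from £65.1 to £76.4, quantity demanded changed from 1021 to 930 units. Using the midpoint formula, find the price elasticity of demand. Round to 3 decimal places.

-0.584

%ΔQ = (930 − 1021)/[(1021 + 930)/2] = -91/975.5 ≈ -0.0933.
%Δp = (76.4 − 65.1)/[(65.1 + 76.4)/2] = 11.3/70.75 ≈ 0.1597.
Arc elasticity E = %ΔQ/%Δp ≈ -0.0933/0.1597 ≈ -0.584.
|E| < 1: demand is inelastic over this range.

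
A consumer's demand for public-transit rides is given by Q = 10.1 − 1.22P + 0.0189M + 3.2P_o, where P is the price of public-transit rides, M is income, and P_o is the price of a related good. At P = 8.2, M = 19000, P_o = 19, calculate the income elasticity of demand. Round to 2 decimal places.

0.86

First evaluate Q: 10.1 − 1.22(8.2) + 0.0189(19000) + 3.2(19) = 10.1 − 10.004 + 359.1 + 60.8 = 419.996.
∂Q/∂M = +0.0189, so E_I = 0.0189·(19000/419.996) ≈ 0.86.
E_I ∈ (0,1): normal good (necessity).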